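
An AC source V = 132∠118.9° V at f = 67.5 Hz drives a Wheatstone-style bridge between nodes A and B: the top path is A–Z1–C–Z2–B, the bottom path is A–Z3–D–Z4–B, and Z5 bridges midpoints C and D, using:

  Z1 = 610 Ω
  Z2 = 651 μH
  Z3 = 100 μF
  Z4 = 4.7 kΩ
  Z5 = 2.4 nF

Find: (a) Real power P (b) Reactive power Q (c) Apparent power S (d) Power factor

Step 1 — Angular frequency: ω = 2π·f = 2π·67.5 = 424.1 rad/s.
Step 2 — Component impedances:
  Z1: Z = R = 610 Ω
  Z2: Z = jωL = j·424.1·0.000651 = 0 + j0.2761 Ω
  Z3: Z = 1/(jωC) = -j/(ω·C) = 0 - j23.58 Ω
  Z4: Z = R = 4700 Ω
  Z5: Z = 1/(jωC) = -j/(ω·C) = 0 - j9.824e+05 Ω
Step 3 — Bridge requires nodal analysis (the Z5 bridge couples midpoints C and D, so the two paths cannot be reduced to a simple series/parallel combination). Setting node B to ground and injecting 1 A at node A, the 3-node admittance system at A, C, D solves to V_A = Z_AB = 539.9 - j0.3916 Ω = 539.9∠-0.0° Ω.
Step 4 — Source phasor: V = 132∠118.9° V = -63.79 + j115.6 V.
Step 5 — Current: I = V / Z = -0.1183 + j0.2139 A = 0.2445∠118.9° A.
Step 6 — Complex power: S = V·I* = 32.27 - j0.0234 VA.
Step 7 — Real power: P = Re(S) = 32.27 W.
Step 8 — Reactive power: Q = Im(S) = -0.0234 VAR.
Step 9 — Apparent power: |S| = 32.27 VA.
Step 10 — Power factor: PF = P/|S| = 1 (leading).

(a) P = 32.27 W  (b) Q = -0.0234 VAR  (c) S = 32.27 VA  (d) PF = 1 (leading)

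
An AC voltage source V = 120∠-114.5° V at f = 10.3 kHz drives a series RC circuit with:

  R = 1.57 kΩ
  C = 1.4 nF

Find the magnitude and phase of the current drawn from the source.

Step 1 — Angular frequency: ω = 2π·f = 2π·1.03e+04 = 6.472e+04 rad/s.
Step 2 — Component impedances:
  R: Z = R = 1570 Ω
  C: Z = 1/(jωC) = -j/(ω·C) = 0 - j1.104e+04 Ω
Step 3 — Series combination: Z_total = R + C = 1570 - j1.104e+04 Ω = 1.115e+04∠-81.9° Ω.
Step 4 — Source phasor: V = 120∠-114.5° V = -49.76 - j109.2 V.
Step 5 — Ohm's law: I = V / Z_total = (-49.76 - j109.2) / (1570 - j1.104e+04) = 0.009069 - j0.005799 A.
Step 6 — Convert to polar: |I| = 0.01076 A, ∠I = -32.6°.

I = 0.01076∠-32.6° A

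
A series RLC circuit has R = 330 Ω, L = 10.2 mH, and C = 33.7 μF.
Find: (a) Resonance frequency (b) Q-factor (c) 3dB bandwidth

Step 1 — Resonance condition Im(Z)=0 gives ω₀ = 1/√(LC).
Step 2 — ω₀ = 1/√(0.0102·3.37e-05) = 1706 rad/s.
Step 3 — f₀ = ω₀/(2π) = 271.5 Hz.
Step 4 — Series Q: Q = ω₀L/R = 1706·0.0102/330 = 0.05272.
Step 5 — 3dB bandwidth: Δω = ω₀/Q = 3.235e+04 rad/s; BW = Δω/(2π) = 5149 Hz.

(a) f₀ = 271.5 Hz  (b) Q = 0.05272  (c) BW = 5149 Hz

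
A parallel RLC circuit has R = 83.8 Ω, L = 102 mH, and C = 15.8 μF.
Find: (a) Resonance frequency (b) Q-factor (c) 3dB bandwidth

Step 1 — Resonance: ω₀ = 1/√(LC) = 1/√(0.102·1.58e-05) = 787.7 rad/s.
Step 2 — f₀ = ω₀/(2π) = 125.4 Hz.
Step 3 — Parallel Q: Q = R/(ω₀L) = 83.8/(787.7·0.102) = 1.043.
Step 4 — Bandwidth: Δω = ω₀/Q = 755.3 rad/s; BW = Δω/(2π) = 120.2 Hz.

(a) f₀ = 125.4 Hz  (b) Q = 1.043  (c) BW = 120.2 Hz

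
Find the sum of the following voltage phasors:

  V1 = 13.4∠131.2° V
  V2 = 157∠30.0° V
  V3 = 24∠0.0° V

Step 1 — Convert each phasor to rectangular form:
  V1 = 13.4·(cos(131.2°) + j·sin(131.2°)) = -8.826 + j10.08 V
  V2 = 157·(cos(30.0°) + j·sin(30.0°)) = 136 + j78.5 V
  V3 = 24·(cos(0.0°) + j·sin(0.0°)) = 24 V
Step 2 — Sum components: V_total = 151.1 + j88.58 V.
Step 3 — Convert to polar: |V_total| = 175.2 V, ∠V_total = 30.4°.

V_total = 175.2∠30.4° V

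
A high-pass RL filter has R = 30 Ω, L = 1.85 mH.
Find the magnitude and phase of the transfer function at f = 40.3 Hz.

Step 1 — Angular frequency: ω = 2π·40.3 = 253.2 rad/s.
Step 2 — Transfer function: H(jω) = jωL/(R + jωL).
Step 3 — Numerator jωL = j·0.4684; denominator R + jωL = 30 + j0.4684.
Step 4 — H = 0.0002438 + j0.01561.
Step 5 — Magnitude: |H| = 0.01561 (-36.1 dB); phase: φ = 89.1°.

|H| = 0.01561 (-36.1 dB), φ = 89.1°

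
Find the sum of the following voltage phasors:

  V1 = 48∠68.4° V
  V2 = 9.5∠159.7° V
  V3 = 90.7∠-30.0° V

Step 1 — Convert each phasor to rectangular form:
  V1 = 48·(cos(68.4°) + j·sin(68.4°)) = 17.67 + j44.63 V
  V2 = 9.5·(cos(159.7°) + j·sin(159.7°)) = -8.91 + j3.296 V
  V3 = 90.7·(cos(-30.0°) + j·sin(-30.0°)) = 78.55 - j45.35 V
Step 2 — Sum components: V_total = 87.31 + j2.575 V.
Step 3 — Convert to polar: |V_total| = 87.35 V, ∠V_total = 1.7°.

V_total = 87.35∠1.7° V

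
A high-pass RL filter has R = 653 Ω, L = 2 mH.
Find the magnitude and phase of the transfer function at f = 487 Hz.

Step 1 — Angular frequency: ω = 2π·487 = 3060 rad/s.
Step 2 — Transfer function: H(jω) = jωL/(R + jωL).
Step 3 — Numerator jωL = j·6.12; denominator R + jωL = 653 + j6.12.
Step 4 — H = 8.782e-05 + j0.009371.
Step 5 — Magnitude: |H| = 0.009371 (-40.6 dB); phase: φ = 89.5°.

|H| = 0.009371 (-40.6 dB), φ = 89.5°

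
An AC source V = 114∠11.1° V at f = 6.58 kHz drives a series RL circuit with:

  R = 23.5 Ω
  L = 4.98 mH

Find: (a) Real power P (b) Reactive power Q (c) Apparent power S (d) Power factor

Step 1 — Angular frequency: ω = 2π·f = 2π·6580 = 4.134e+04 rad/s.
Step 2 — Component impedances:
  R: Z = R = 23.5 Ω
  L: Z = jωL = j·4.134e+04·0.00498 = 0 + j205.9 Ω
Step 3 — Series combination: Z_total = R + L = 23.5 + j205.9 Ω = 207.2∠83.5° Ω.
Step 4 — Source phasor: V = 114∠11.1° V = 111.9 + j21.95 V.
Step 5 — Current: I = V / Z = 0.1664 - j0.5243 A = 0.5501∠-72.4° A.
Step 6 — Complex power: S = V·I* = 7.112 + j62.31 VA.
Step 7 — Real power: P = Re(S) = 7.112 W.
Step 8 — Reactive power: Q = Im(S) = 62.31 VAR.
Step 9 — Apparent power: |S| = 62.71 VA.
Step 10 — Power factor: PF = P/|S| = 0.1134 (lagging).

(a) P = 7.112 W  (b) Q = 62.31 VAR  (c) S = 62.71 VA  (d) PF = 0.1134 (lagging)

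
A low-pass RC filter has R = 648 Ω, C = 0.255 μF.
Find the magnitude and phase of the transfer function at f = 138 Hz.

Step 1 — Angular frequency: ω = 2π·138 = 867.1 rad/s.
Step 2 — Transfer function: H(jω) = 1/(1 + jωRC).
Step 3 — Denominator: 1 + jωRC = 1 + j·867.1·648·2.55e-07 = 1 + j0.1433.
Step 4 — H = 0.9799 - j0.1404.
Step 5 — Magnitude: |H| = 0.9899 (-0.1 dB); phase: φ = -8.2°.

|H| = 0.9899 (-0.1 dB), φ = -8.2°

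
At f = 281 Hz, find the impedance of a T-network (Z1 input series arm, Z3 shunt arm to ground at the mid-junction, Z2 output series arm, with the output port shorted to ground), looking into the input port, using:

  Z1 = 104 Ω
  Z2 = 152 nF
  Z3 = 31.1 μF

Step 1 — Angular frequency: ω = 2π·f = 2π·281 = 1766 rad/s.
Step 2 — Component impedances:
  Z1: Z = R = 104 Ω
  Z2: Z = 1/(jωC) = -j/(ω·C) = 0 - j3726 Ω
  Z3: Z = 1/(jωC) = -j/(ω·C) = 0 - j18.21 Ω
Step 3 — With the output port shorted to ground, the output series arm Z2 runs from the junction to ground; the shunt arm Z3 also runs from the junction to ground. They appear in parallel: Z3 || Z2 = 0 - j18.12 Ω.
Step 4 — Series with input arm Z1: Z_in = Z1 + (Z3 || Z2) = 104 - j18.12 Ω = 105.6∠-9.9° Ω.

Z = 104 - j18.12 Ω = 105.6∠-9.9° Ω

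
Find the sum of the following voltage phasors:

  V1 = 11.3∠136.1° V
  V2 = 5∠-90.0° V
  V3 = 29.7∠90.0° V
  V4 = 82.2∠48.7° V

Step 1 — Convert each phasor to rectangular form:
  V1 = 11.3·(cos(136.1°) + j·sin(136.1°)) = -8.142 + j7.835 V
  V2 = 5·(cos(-90.0°) + j·sin(-90.0°)) = 0 - j5 V
  V3 = 29.7·(cos(90.0°) + j·sin(90.0°)) = 0 + j29.7 V
  V4 = 82.2·(cos(48.7°) + j·sin(48.7°)) = 54.25 + j61.75 V
Step 2 — Sum components: V_total = 46.11 + j94.29 V.
Step 3 — Convert to polar: |V_total| = 105 V, ∠V_total = 63.9°.

V_total = 105∠63.9° V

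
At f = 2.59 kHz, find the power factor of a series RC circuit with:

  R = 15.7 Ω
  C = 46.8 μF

Step 1 — Angular frequency: ω = 2π·f = 2π·2590 = 1.627e+04 rad/s.
Step 2 — Component impedances:
  R: Z = R = 15.7 Ω
  C: Z = 1/(jωC) = -j/(ω·C) = 0 - j1.313 Ω
Step 3 — Series combination: Z_total = R + C = 15.7 - j1.313 Ω = 15.75∠-4.8° Ω.
Step 4 — Power factor: PF = cos(φ) = Re(Z)/|Z| = 15.7/15.755 = 0.9965.
Step 5 — Type: Im(Z) = -1.313 ⇒ leading (phase φ = -4.8°).

PF = 0.9965 (leading, φ = -4.8°)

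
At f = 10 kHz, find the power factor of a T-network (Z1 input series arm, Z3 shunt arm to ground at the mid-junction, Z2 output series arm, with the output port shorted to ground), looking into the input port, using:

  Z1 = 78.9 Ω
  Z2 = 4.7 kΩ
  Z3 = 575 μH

Step 1 — Angular frequency: ω = 2π·f = 2π·1e+04 = 6.283e+04 rad/s.
Step 2 — Component impedances:
  Z1: Z = R = 78.9 Ω
  Z2: Z = R = 4700 Ω
  Z3: Z = jωL = j·6.283e+04·0.000575 = 0 + j36.13 Ω
Step 3 — With the output port shorted to ground, the output series arm Z2 runs from the junction to ground; the shunt arm Z3 also runs from the junction to ground. They appear in parallel: Z3 || Z2 = 0.2777 + j36.13 Ω.
Step 4 — Series with input arm Z1: Z_in = Z1 + (Z3 || Z2) = 79.18 + j36.13 Ω = 87.03∠24.5° Ω.
Step 5 — Power factor: PF = cos(φ) = Re(Z)/|Z| = 79.18/87.03 = 0.9098.
Step 6 — Type: Im(Z) = 36.13 ⇒ lagging (phase φ = 24.5°).

PF = 0.9098 (lagging, φ = 24.5°)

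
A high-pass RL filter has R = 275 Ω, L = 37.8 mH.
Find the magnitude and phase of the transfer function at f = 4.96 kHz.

Step 1 — Angular frequency: ω = 2π·4960 = 3.116e+04 rad/s.
Step 2 — Transfer function: H(jω) = jωL/(R + jωL).
Step 3 — Numerator jωL = j·1178; denominator R + jωL = 275 + j1178.
Step 4 — H = 0.9483 + j0.2214.
Step 5 — Magnitude: |H| = 0.9738 (-0.2 dB); phase: φ = 13.1°.

|H| = 0.9738 (-0.2 dB), φ = 13.1°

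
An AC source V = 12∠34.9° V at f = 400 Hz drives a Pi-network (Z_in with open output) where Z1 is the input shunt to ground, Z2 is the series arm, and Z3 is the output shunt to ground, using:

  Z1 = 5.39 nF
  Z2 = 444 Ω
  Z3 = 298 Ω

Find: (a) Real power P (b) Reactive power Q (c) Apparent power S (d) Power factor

Step 1 — Angular frequency: ω = 2π·f = 2π·400 = 2513 rad/s.
Step 2 — Component impedances:
  Z1: Z = 1/(jωC) = -j/(ω·C) = 0 - j7.382e+04 Ω
  Z2: Z = R = 444 Ω
  Z3: Z = R = 298 Ω
Step 3 — With open output, the series arm Z2 and the output shunt Z3 appear in series to ground: Z2 + Z3 = 742 Ω.
Step 4 — Parallel with input shunt Z1: Z_in = Z1 || (Z2 + Z3) = 741.9 - j7.457 Ω = 742∠-0.6° Ω.
Step 5 — Source phasor: V = 12∠34.9° V = 9.842 + j6.866 V.
Step 6 — Current: I = V / Z = 0.01317 + j0.009386 A = 0.01617∠35.5° A.
Step 7 — Complex power: S = V·I* = 0.1941 - j0.001951 VA.
Step 8 — Real power: P = Re(S) = 0.1941 W.
Step 9 — Reactive power: Q = Im(S) = -0.001951 VAR.
Step 10 — Apparent power: |S| = 0.1941 VA.
Step 11 — Power factor: PF = P/|S| = 0.9999 (leading).

(a) P = 0.1941 W  (b) Q = -0.001951 VAR  (c) S = 0.1941 VA  (d) PF = 0.9999 (leading)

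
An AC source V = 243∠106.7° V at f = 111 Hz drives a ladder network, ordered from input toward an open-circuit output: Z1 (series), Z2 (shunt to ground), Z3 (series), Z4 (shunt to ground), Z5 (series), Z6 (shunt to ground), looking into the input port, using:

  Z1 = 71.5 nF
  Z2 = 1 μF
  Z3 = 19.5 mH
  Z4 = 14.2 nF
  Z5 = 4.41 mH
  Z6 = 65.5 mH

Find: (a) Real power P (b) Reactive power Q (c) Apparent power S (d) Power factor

Step 1 — Angular frequency: ω = 2π·f = 2π·111 = 697.4 rad/s.
Step 2 — Component impedances:
  Z1: Z = 1/(jωC) = -j/(ω·C) = 0 - j2.005e+04 Ω
  Z2: Z = 1/(jωC) = -j/(ω·C) = 0 - j1434 Ω
  Z3: Z = jωL = j·697.4·0.0195 = 0 + j13.6 Ω
  Z4: Z = 1/(jωC) = -j/(ω·C) = 0 - j1.01e+05 Ω
  Z5: Z = jωL = j·697.4·0.00441 = 0 + j3.076 Ω
  Z6: Z = jωL = j·697.4·0.0655 = 0 + j45.68 Ω
Step 3 — Ladder network (open output): work backward from the far end, alternating series and parallel combinations. Z_in = 0 - j1.999e+04 Ω = 1.999e+04∠-90.0° Ω.
Step 4 — Source phasor: V = 243∠106.7° V = -69.83 + j232.8 V.
Step 5 — Current: I = V / Z = -0.01164 - j0.003493 A = 0.01216∠-163.3° A.
Step 6 — Complex power: S = V·I* = 0 - j2.954 VA.
Step 7 — Real power: P = Re(S) = 0 W.
Step 8 — Reactive power: Q = Im(S) = -2.954 VAR.
Step 9 — Apparent power: |S| = 2.954 VA.
Step 10 — Power factor: PF = P/|S| = 0 (leading).

(a) P = 0 W  (b) Q = -2.954 VAR  (c) S = 2.954 VA  (d) PF = 0 (leading)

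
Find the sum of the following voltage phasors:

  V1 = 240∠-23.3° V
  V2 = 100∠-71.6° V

Step 1 — Convert each phasor to rectangular form:
  V1 = 240·(cos(-23.3°) + j·sin(-23.3°)) = 220.4 - j94.93 V
  V2 = 100·(cos(-71.6°) + j·sin(-71.6°)) = 31.56 - j94.89 V
Step 2 — Sum components: V_total = 252 - j189.8 V.
Step 3 — Convert to polar: |V_total| = 315.5 V, ∠V_total = -37.0°.

V_total = 315.5∠-37.0° V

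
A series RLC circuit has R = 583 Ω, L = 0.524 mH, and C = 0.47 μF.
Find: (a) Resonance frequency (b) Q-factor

Step 1 — Resonance condition Im(Z)=0 gives ω₀ = 1/√(LC).
Step 2 — ω₀ = 1/√(0.000524·4.7e-07) = 6.372e+04 rad/s.
Step 3 — f₀ = ω₀/(2π) = 1.014e+04 Hz.
Step 4 — Series Q: Q = ω₀L/R = 6.372e+04·0.000524/583 = 0.05727.

(a) f₀ = 1.014e+04 Hz  (b) Q = 0.05727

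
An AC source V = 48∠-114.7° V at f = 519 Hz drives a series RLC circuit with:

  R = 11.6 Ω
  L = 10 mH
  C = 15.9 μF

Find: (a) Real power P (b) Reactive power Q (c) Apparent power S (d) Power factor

Step 1 — Angular frequency: ω = 2π·f = 2π·519 = 3261 rad/s.
Step 2 — Component impedances:
  R: Z = R = 11.6 Ω
  L: Z = jωL = j·3261·0.01 = 0 + j32.61 Ω
  C: Z = 1/(jωC) = -j/(ω·C) = 0 - j19.29 Ω
Step 3 — Series combination: Z_total = R + L + C = 11.6 + j13.32 Ω = 17.67∠49.0° Ω.
Step 4 — Source phasor: V = 48∠-114.7° V = -20.06 - j43.61 V.
Step 5 — Current: I = V / Z = -2.607 - j0.7647 A = 2.717∠-163.7° A.
Step 6 — Complex power: S = V·I* = 85.64 + j98.37 VA.
Step 7 — Real power: P = Re(S) = 85.64 W.
Step 8 — Reactive power: Q = Im(S) = 98.37 VAR.
Step 9 — Apparent power: |S| = 130.4 VA.
Step 10 — Power factor: PF = P/|S| = 0.6567 (lagging).

(a) P = 85.64 W  (b) Q = 98.37 VAR  (c) S = 130.4 VA  (d) PF = 0.6567 (lagging)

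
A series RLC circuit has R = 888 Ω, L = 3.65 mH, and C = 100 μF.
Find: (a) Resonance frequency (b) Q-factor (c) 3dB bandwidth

Step 1 — Resonance: ω₀ = 1/√(LC) = 1/√(0.00365·0.0001) = 1655 rad/s.
Step 2 — f₀ = ω₀/(2π) = 263.4 Hz.
Step 3 — Series Q: Q = ω₀L/R = 1655·0.00365/888 = 0.006804.
Step 4 — Bandwidth: Δω = ω₀/Q = 2.433e+05 rad/s; BW = Δω/(2π) = 3.872e+04 Hz.

(a) f₀ = 263.4 Hz  (b) Q = 0.006804  (c) BW = 3.872e+04 Hz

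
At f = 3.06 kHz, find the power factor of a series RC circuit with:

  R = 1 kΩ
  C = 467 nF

Step 1 — Angular frequency: ω = 2π·f = 2π·3060 = 1.923e+04 rad/s.
Step 2 — Component impedances:
  R: Z = R = 1000 Ω
  C: Z = 1/(jωC) = -j/(ω·C) = 0 - j111.4 Ω
Step 3 — Series combination: Z_total = R + C = 1000 - j111.4 Ω = 1006∠-6.4° Ω.
Step 4 — Power factor: PF = cos(φ) = Re(Z)/|Z| = 1000/1006.18 = 0.9939.
Step 5 — Type: Im(Z) = -111.4 ⇒ leading (phase φ = -6.4°).

PF = 0.9939 (leading, φ = -6.4°)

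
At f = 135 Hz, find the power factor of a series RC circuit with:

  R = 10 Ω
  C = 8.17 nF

Step 1 — Angular frequency: ω = 2π·f = 2π·135 = 848.2 rad/s.
Step 2 — Component impedances:
  R: Z = R = 10 Ω
  C: Z = 1/(jωC) = -j/(ω·C) = 0 - j1.443e+05 Ω
Step 3 — Series combination: Z_total = R + C = 10 - j1.443e+05 Ω = 1.443e+05∠-90.0° Ω.
Step 4 — Power factor: PF = cos(φ) = Re(Z)/|Z| = 10/1.443e+05 = 6.93e-05.
Step 5 — Type: Im(Z) = -1.443e+05 ⇒ leading (phase φ = -90.0°).

PF = 6.93e-05 (leading, φ = -90.0°)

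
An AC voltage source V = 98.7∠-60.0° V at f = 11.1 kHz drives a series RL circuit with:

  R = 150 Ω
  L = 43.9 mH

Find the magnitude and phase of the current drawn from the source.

Step 1 — Angular frequency: ω = 2π·f = 2π·1.11e+04 = 6.974e+04 rad/s.
Step 2 — Component impedances:
  R: Z = R = 150 Ω
  L: Z = jωL = j·6.974e+04·0.0439 = 0 + j3062 Ω
Step 3 — Series combination: Z_total = R + L = 150 + j3062 Ω = 3065∠87.2° Ω.
Step 4 — Source phasor: V = 98.7∠-60.0° V = 49.35 - j85.48 V.
Step 5 — Ohm's law: I = V / Z_total = (49.35 - j85.48) / (150 + j3062) = -0.02706 - j0.01744 A.
Step 6 — Convert to polar: |I| = 0.0322 A, ∠I = -147.2°.

I = 0.0322∠-147.2° A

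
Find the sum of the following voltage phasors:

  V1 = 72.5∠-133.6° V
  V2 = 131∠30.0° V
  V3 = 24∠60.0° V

Step 1 — Convert each phasor to rectangular form:
  V1 = 72.5·(cos(-133.6°) + j·sin(-133.6°)) = -50 - j52.5 V
  V2 = 131·(cos(30.0°) + j·sin(30.0°)) = 113.4 + j65.5 V
  V3 = 24·(cos(60.0°) + j·sin(60.0°)) = 12 + j20.78 V
Step 2 — Sum components: V_total = 75.45 + j33.78 V.
Step 3 — Convert to polar: |V_total| = 82.67 V, ∠V_total = 24.1°.

V_total = 82.67∠24.1° V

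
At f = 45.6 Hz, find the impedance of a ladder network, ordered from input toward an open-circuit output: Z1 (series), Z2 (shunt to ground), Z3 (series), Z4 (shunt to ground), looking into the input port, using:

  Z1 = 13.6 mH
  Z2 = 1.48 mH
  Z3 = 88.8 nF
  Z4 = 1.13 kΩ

Step 1 — Angular frequency: ω = 2π·f = 2π·45.6 = 286.5 rad/s.
Step 2 — Component impedances:
  Z1: Z = jωL = j·286.5·0.0136 = 0 + j3.897 Ω
  Z2: Z = jωL = j·286.5·0.00148 = 0 + j0.424 Ω
  Z3: Z = 1/(jωC) = -j/(ω·C) = 0 - j3.93e+04 Ω
  Z4: Z = R = 1130 Ω
Step 3 — Ladder network (open output): work backward from the far end, alternating series and parallel combinations. Z_in = 1.314e-07 + j4.321 Ω = 4.321∠90.0° Ω.

Z = 1.314e-07 + j4.321 Ω = 4.321∠90.0° Ω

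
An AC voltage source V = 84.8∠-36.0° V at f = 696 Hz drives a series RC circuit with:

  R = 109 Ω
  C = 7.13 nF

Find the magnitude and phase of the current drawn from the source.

Step 1 — Angular frequency: ω = 2π·f = 2π·696 = 4373 rad/s.
Step 2 — Component impedances:
  R: Z = R = 109 Ω
  C: Z = 1/(jωC) = -j/(ω·C) = 0 - j3.207e+04 Ω
Step 3 — Series combination: Z_total = R + C = 109 - j3.207e+04 Ω = 3.207e+04∠-89.8° Ω.
Step 4 — Source phasor: V = 84.8∠-36.0° V = 68.6 - j49.84 V.
Step 5 — Ohm's law: I = V / Z_total = (68.6 - j49.84) / (109 - j3.207e+04) = 0.001561 + j0.002134 A.
Step 6 — Convert to polar: |I| = 0.002644 A, ∠I = 53.8°.

I = 0.002644∠53.8° A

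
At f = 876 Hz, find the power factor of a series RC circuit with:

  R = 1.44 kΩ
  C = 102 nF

Step 1 — Angular frequency: ω = 2π·f = 2π·876 = 5504 rad/s.
Step 2 — Component impedances:
  R: Z = R = 1440 Ω
  C: Z = 1/(jωC) = -j/(ω·C) = 0 - j1781 Ω
Step 3 — Series combination: Z_total = R + C = 1440 - j1781 Ω = 2290∠-51.0° Ω.
Step 4 — Power factor: PF = cos(φ) = Re(Z)/|Z| = 1440/2290.5 = 0.6287.
Step 5 — Type: Im(Z) = -1781 ⇒ leading (phase φ = -51.0°).

PF = 0.6287 (leading, φ = -51.0°)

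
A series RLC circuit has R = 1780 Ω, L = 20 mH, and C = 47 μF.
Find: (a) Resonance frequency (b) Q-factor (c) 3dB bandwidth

Step 1 — Resonance: ω₀ = 1/√(LC) = 1/√(0.02·4.7e-05) = 1031 rad/s.
Step 2 — f₀ = ω₀/(2π) = 164.2 Hz.
Step 3 — Series Q: Q = ω₀L/R = 1031·0.02/1780 = 0.01159.
Step 4 — Bandwidth: Δω = ω₀/Q = 8.9e+04 rad/s; BW = Δω/(2π) = 1.416e+04 Hz.

(a) f₀ = 164.2 Hz  (b) Q = 0.01159  (c) BW = 1.416e+04 Hz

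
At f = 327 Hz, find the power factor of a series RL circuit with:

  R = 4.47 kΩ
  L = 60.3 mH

Step 1 — Angular frequency: ω = 2π·f = 2π·327 = 2055 rad/s.
Step 2 — Component impedances:
  R: Z = R = 4470 Ω
  L: Z = jωL = j·2055·0.0603 = 0 + j123.9 Ω
Step 3 — Series combination: Z_total = R + L = 4470 + j123.9 Ω = 4472∠1.6° Ω.
Step 4 — Power factor: PF = cos(φ) = Re(Z)/|Z| = 4470/4472 = 0.9996.
Step 5 — Type: Im(Z) = 123.9 ⇒ lagging (phase φ = 1.6°).

PF = 0.9996 (lagging, φ = 1.6°)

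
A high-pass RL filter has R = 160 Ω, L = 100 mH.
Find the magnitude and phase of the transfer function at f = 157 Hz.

Step 1 — Angular frequency: ω = 2π·157 = 986.5 rad/s.
Step 2 — Transfer function: H(jω) = jωL/(R + jωL).
Step 3 — Numerator jωL = j·98.65; denominator R + jωL = 160 + j98.65.
Step 4 — H = 0.2754 + j0.4467.
Step 5 — Magnitude: |H| = 0.5248 (-5.6 dB); phase: φ = 58.3°.

|H| = 0.5248 (-5.6 dB), φ = 58.3°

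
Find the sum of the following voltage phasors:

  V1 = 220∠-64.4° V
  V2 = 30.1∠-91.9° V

Step 1 — Convert each phasor to rectangular form:
  V1 = 220·(cos(-64.4°) + j·sin(-64.4°)) = 95.06 - j198.4 V
  V2 = 30.1·(cos(-91.9°) + j·sin(-91.9°)) = -0.998 - j30.08 V
Step 2 — Sum components: V_total = 94.06 - j228.5 V.
Step 3 — Convert to polar: |V_total| = 247.1 V, ∠V_total = -67.6°.

V_total = 247.1∠-67.6° V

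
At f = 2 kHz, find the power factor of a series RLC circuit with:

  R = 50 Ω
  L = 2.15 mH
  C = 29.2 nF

Step 1 — Angular frequency: ω = 2π·f = 2π·2000 = 1.257e+04 rad/s.
Step 2 — Component impedances:
  R: Z = R = 50 Ω
  L: Z = jωL = j·1.257e+04·0.00215 = 0 + j27.02 Ω
  C: Z = 1/(jωC) = -j/(ω·C) = 0 - j2725 Ω
Step 3 — Series combination: Z_total = R + L + C = 50 - j2698 Ω = 2699∠-88.9° Ω.
Step 4 — Power factor: PF = cos(φ) = Re(Z)/|Z| = 50/2699 = 0.01853.
Step 5 — Type: Im(Z) = -2698 ⇒ leading (phase φ = -88.9°).

PF = 0.01853 (leading, φ = -88.9°)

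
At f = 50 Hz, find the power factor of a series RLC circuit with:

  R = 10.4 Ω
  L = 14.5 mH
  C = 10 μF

Step 1 — Angular frequency: ω = 2π·f = 2π·50 = 314.2 rad/s.
Step 2 — Component impedances:
  R: Z = R = 10.4 Ω
  L: Z = jωL = j·314.2·0.0145 = 0 + j4.555 Ω
  C: Z = 1/(jωC) = -j/(ω·C) = 0 - j318.3 Ω
Step 3 — Series combination: Z_total = R + L + C = 10.4 - j313.8 Ω = 313.9∠-88.1° Ω.
Step 4 — Power factor: PF = cos(φ) = Re(Z)/|Z| = 10.4/313.9 = 0.03313.
Step 5 — Type: Im(Z) = -313.8 ⇒ leading (phase φ = -88.1°).

PF = 0.03313 (leading, φ = -88.1°)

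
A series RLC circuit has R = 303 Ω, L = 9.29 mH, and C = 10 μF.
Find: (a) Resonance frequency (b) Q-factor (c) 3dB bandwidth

Step 1 — Resonance: ω₀ = 1/√(LC) = 1/√(0.00929·1e-05) = 3281 rad/s.
Step 2 — f₀ = ω₀/(2π) = 522.2 Hz.
Step 3 — Series Q: Q = ω₀L/R = 3281·0.00929/303 = 0.1006.
Step 4 — Bandwidth: Δω = ω₀/Q = 3.262e+04 rad/s; BW = Δω/(2π) = 5191 Hz.

(a) f₀ = 522.2 Hz  (b) Q = 0.1006  (c) BW = 5191 Hz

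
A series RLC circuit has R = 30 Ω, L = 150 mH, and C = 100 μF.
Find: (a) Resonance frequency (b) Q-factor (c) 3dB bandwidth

Step 1 — Resonance condition Im(Z)=0 gives ω₀ = 1/√(LC).
Step 2 — ω₀ = 1/√(0.15·0.0001) = 258.2 rad/s.
Step 3 — f₀ = ω₀/(2π) = 41.09 Hz.
Step 4 — Series Q: Q = ω₀L/R = 258.2·0.15/30 = 1.291.
Step 5 — 3dB bandwidth: Δω = ω₀/Q = 200 rad/s; BW = Δω/(2π) = 31.83 Hz.

(a) f₀ = 41.09 Hz  (b) Q = 1.291  (c) BW = 31.83 Hz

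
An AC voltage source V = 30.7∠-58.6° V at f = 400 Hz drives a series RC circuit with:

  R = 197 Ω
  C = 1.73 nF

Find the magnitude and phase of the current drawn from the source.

Step 1 — Angular frequency: ω = 2π·f = 2π·400 = 2513 rad/s.
Step 2 — Component impedances:
  R: Z = R = 197 Ω
  C: Z = 1/(jωC) = -j/(ω·C) = 0 - j2.3e+05 Ω
Step 3 — Series combination: Z_total = R + C = 197 - j2.3e+05 Ω = 2.3e+05∠-90.0° Ω.
Step 4 — Source phasor: V = 30.7∠-58.6° V = 15.99 - j26.2 V.
Step 5 — Ohm's law: I = V / Z_total = (15.99 - j26.2) / (197 - j2.3e+05) = 0.000114 + j6.945e-05 A.
Step 6 — Convert to polar: |I| = 0.0001335 A, ∠I = 31.4°.

I = 0.0001335∠31.4° A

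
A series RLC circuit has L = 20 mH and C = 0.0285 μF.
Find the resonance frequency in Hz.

Step 1 — Resonance condition Im(Z)=0 gives ω₀ = 1/√(LC).
Step 2 — ω₀ = 1/√(0.02·2.85e-08) = 4.189e+04 rad/s.
Step 3 — f₀ = ω₀/(2π) = 6666 Hz.

f₀ = 6666 Hz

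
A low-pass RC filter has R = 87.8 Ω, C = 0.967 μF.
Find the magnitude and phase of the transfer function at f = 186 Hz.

Step 1 — Angular frequency: ω = 2π·186 = 1169 rad/s.
Step 2 — Transfer function: H(jω) = 1/(1 + jωRC).
Step 3 — Denominator: 1 + jωRC = 1 + j·1169·87.8·9.67e-07 = 1 + j0.09922.
Step 4 — H = 0.9903 - j0.09826.
Step 5 — Magnitude: |H| = 0.9951 (-0.0 dB); phase: φ = -5.7°.

|H| = 0.9951 (-0.0 dB), φ = -5.7°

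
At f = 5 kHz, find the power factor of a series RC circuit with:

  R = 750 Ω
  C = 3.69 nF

Step 1 — Angular frequency: ω = 2π·f = 2π·5000 = 3.142e+04 rad/s.
Step 2 — Component impedances:
  R: Z = R = 750 Ω
  C: Z = 1/(jωC) = -j/(ω·C) = 0 - j8626 Ω
Step 3 — Series combination: Z_total = R + C = 750 - j8626 Ω = 8659∠-85.0° Ω.
Step 4 — Power factor: PF = cos(φ) = Re(Z)/|Z| = 750/8659 = 0.08662.
Step 5 — Type: Im(Z) = -8626 ⇒ leading (phase φ = -85.0°).

PF = 0.08662 (leading, φ = -85.0°)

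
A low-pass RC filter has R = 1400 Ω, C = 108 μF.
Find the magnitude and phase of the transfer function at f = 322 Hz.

Step 1 — Angular frequency: ω = 2π·322 = 2023 rad/s.
Step 2 — Transfer function: H(jω) = 1/(1 + jωRC).
Step 3 — Denominator: 1 + jωRC = 1 + j·2023·1400·0.000108 = 1 + j305.9.
Step 4 — H = 1.069e-05 - j0.003269.
Step 5 — Magnitude: |H| = 0.003269 (-49.7 dB); phase: φ = -89.8°.

|H| = 0.003269 (-49.7 dB), φ = -89.8°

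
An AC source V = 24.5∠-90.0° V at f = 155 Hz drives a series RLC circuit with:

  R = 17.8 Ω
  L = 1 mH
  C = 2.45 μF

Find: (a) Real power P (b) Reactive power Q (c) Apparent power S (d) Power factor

Step 1 — Angular frequency: ω = 2π·f = 2π·155 = 973.9 rad/s.
Step 2 — Component impedances:
  R: Z = R = 17.8 Ω
  L: Z = jωL = j·973.9·0.001 = 0 + j0.9739 Ω
  C: Z = 1/(jωC) = -j/(ω·C) = 0 - j419.1 Ω
Step 3 — Series combination: Z_total = R + L + C = 17.8 - j418.1 Ω = 418.5∠-87.6° Ω.
Step 4 — Source phasor: V = 24.5∠-90.0° V = 0 - j24.5 V.
Step 5 — Current: I = V / Z = 0.05849 - j0.00249 A = 0.05854∠-2.4° A.
Step 6 — Complex power: S = V·I* = 0.061 - j1.433 VA.
Step 7 — Real power: P = Re(S) = 0.061 W.
Step 8 — Reactive power: Q = Im(S) = -1.433 VAR.
Step 9 — Apparent power: |S| = 1.434 VA.
Step 10 — Power factor: PF = P/|S| = 0.04253 (leading).

(a) P = 0.061 W  (b) Q = -1.433 VAR  (c) S = 1.434 VA  (d) PF = 0.04253 (leading)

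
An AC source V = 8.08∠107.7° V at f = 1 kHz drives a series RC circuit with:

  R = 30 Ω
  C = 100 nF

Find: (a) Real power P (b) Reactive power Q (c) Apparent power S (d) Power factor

Step 1 — Angular frequency: ω = 2π·f = 2π·1000 = 6283 rad/s.
Step 2 — Component impedances:
  R: Z = R = 30 Ω
  C: Z = 1/(jωC) = -j/(ω·C) = 0 - j1592 Ω
Step 3 — Series combination: Z_total = R + C = 30 - j1592 Ω = 1592∠-88.9° Ω.
Step 4 — Source phasor: V = 8.08∠107.7° V = -2.457 + j7.698 V.
Step 5 — Current: I = V / Z = -0.004864 - j0.001452 A = 0.005076∠-163.4° A.
Step 6 — Complex power: S = V·I* = 0.0007729 - j0.04101 VA.
Step 7 — Real power: P = Re(S) = 0.0007729 W.
Step 8 — Reactive power: Q = Im(S) = -0.04101 VAR.
Step 9 — Apparent power: |S| = 0.04101 VA.
Step 10 — Power factor: PF = P/|S| = 0.01885 (leading).

(a) P = 0.0007729 W  (b) Q = -0.04101 VAR  (c) S = 0.04101 VA  (d) PF = 0.01885 (leading)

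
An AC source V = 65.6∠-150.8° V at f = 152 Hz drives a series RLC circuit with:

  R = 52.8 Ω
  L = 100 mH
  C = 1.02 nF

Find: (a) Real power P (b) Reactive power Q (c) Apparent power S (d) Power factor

Step 1 — Angular frequency: ω = 2π·f = 2π·152 = 955 rad/s.
Step 2 — Component impedances:
  R: Z = R = 52.8 Ω
  L: Z = jωL = j·955·0.1 = 0 + j95.5 Ω
  C: Z = 1/(jωC) = -j/(ω·C) = 0 - j1.027e+06 Ω
Step 3 — Series combination: Z_total = R + L + C = 52.8 - j1.026e+06 Ω = 1.026e+06∠-90.0° Ω.
Step 4 — Source phasor: V = 65.6∠-150.8° V = -57.26 - j32 V.
Step 5 — Current: I = V / Z = 3.118e-05 - j5.579e-05 A = 6.391e-05∠-60.8° A.
Step 6 — Complex power: S = V·I* = 2.157e-07 - j0.004192 VA.
Step 7 — Real power: P = Re(S) = 2.157e-07 W.
Step 8 — Reactive power: Q = Im(S) = -0.004192 VAR.
Step 9 — Apparent power: |S| = 0.004192 VA.
Step 10 — Power factor: PF = P/|S| = 5.144e-05 (leading).

(a) P = 2.157e-07 W  (b) Q = -0.004192 VAR  (c) S = 0.004192 VA  (d) PF = 5.144e-05 (leading)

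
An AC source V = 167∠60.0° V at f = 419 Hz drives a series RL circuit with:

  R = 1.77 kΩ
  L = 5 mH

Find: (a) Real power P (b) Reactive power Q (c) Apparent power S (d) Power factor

Step 1 — Angular frequency: ω = 2π·f = 2π·419 = 2633 rad/s.
Step 2 — Component impedances:
  R: Z = R = 1770 Ω
  L: Z = jωL = j·2633·0.005 = 0 + j13.16 Ω
Step 3 — Series combination: Z_total = R + L = 1770 + j13.16 Ω = 1770∠0.4° Ω.
Step 4 — Source phasor: V = 167∠60.0° V = 83.5 + j144.6 V.
Step 5 — Current: I = V / Z = 0.04778 + j0.08135 A = 0.09435∠59.6° A.
Step 6 — Complex power: S = V·I* = 15.76 + j0.1172 VA.
Step 7 — Real power: P = Re(S) = 15.76 W.
Step 8 — Reactive power: Q = Im(S) = 0.1172 VAR.
Step 9 — Apparent power: |S| = 15.76 VA.
Step 10 — Power factor: PF = P/|S| = 1 (lagging).

(a) P = 15.76 W  (b) Q = 0.1172 VAR  (c) S = 15.76 VA  (d) PF = 1 (lagging)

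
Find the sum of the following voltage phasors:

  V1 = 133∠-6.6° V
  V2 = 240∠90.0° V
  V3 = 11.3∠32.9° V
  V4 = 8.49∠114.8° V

Step 1 — Convert each phasor to rectangular form:
  V1 = 133·(cos(-6.6°) + j·sin(-6.6°)) = 132.1 - j15.29 V
  V2 = 240·(cos(90.0°) + j·sin(90.0°)) = 0 + j240 V
  V3 = 11.3·(cos(32.9°) + j·sin(32.9°)) = 9.488 + j6.138 V
  V4 = 8.49·(cos(114.8°) + j·sin(114.8°)) = -3.561 + j7.707 V
Step 2 — Sum components: V_total = 138 + j238.6 V.
Step 3 — Convert to polar: |V_total| = 275.6 V, ∠V_total = 59.9°.

V_total = 275.6∠59.9° V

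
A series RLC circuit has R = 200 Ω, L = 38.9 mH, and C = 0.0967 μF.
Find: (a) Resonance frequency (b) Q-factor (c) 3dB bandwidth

Step 1 — Resonance: ω₀ = 1/√(LC) = 1/√(0.0389·9.67e-08) = 1.63e+04 rad/s.
Step 2 — f₀ = ω₀/(2π) = 2595 Hz.
Step 3 — Series Q: Q = ω₀L/R = 1.63e+04·0.0389/200 = 3.171.
Step 4 — Bandwidth: Δω = ω₀/Q = 5141 rad/s; BW = Δω/(2π) = 818.3 Hz.

(a) f₀ = 2595 Hz  (b) Q = 3.171  (c) BW = 818.3 Hz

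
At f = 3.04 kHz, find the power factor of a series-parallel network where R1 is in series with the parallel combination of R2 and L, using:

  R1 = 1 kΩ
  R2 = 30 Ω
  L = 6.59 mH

Step 1 — Angular frequency: ω = 2π·f = 2π·3040 = 1.91e+04 rad/s.
Step 2 — Component impedances:
  R1: Z = R = 1000 Ω
  R2: Z = R = 30 Ω
  L: Z = jωL = j·1.91e+04·0.00659 = 0 + j125.9 Ω
Step 3 — Parallel branch: R2 || L = 1/(1/R2 + 1/L) = 28.39 + j6.766 Ω.
Step 4 — Series with R1: Z_total = R1 + (R2 || L) = 1028 + j6.766 Ω = 1028∠0.4° Ω.
Step 5 — Power factor: PF = cos(φ) = Re(Z)/|Z| = 1028/1028 = 1.
Step 6 — Type: Im(Z) = 6.766 ⇒ lagging (phase φ = 0.4°).

PF = 1 (lagging, φ = 0.4°)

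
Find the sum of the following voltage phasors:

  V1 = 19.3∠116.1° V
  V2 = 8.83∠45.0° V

Step 1 — Convert each phasor to rectangular form:
  V1 = 19.3·(cos(116.1°) + j·sin(116.1°)) = -8.491 + j17.33 V
  V2 = 8.83·(cos(45.0°) + j·sin(45.0°)) = 6.244 + j6.244 V
Step 2 — Sum components: V_total = -2.247 + j23.58 V.
Step 3 — Convert to polar: |V_total| = 23.68 V, ∠V_total = 95.4°.

V_total = 23.68∠95.4° V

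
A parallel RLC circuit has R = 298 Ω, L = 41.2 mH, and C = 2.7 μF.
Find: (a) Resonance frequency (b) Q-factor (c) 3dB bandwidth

Step 1 — Resonance: ω₀ = 1/√(LC) = 1/√(0.0412·2.7e-06) = 2998 rad/s.
Step 2 — f₀ = ω₀/(2π) = 477.2 Hz.
Step 3 — Parallel Q: Q = R/(ω₀L) = 298/(2998·0.0412) = 2.412.
Step 4 — Bandwidth: Δω = ω₀/Q = 1243 rad/s; BW = Δω/(2π) = 197.8 Hz.

(a) f₀ = 477.2 Hz  (b) Q = 2.412  (c) BW = 197.8 Hz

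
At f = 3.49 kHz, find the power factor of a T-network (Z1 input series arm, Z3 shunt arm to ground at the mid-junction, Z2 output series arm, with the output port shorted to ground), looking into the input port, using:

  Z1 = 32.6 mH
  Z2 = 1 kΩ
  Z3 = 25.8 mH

Step 1 — Angular frequency: ω = 2π·f = 2π·3490 = 2.193e+04 rad/s.
Step 2 — Component impedances:
  Z1: Z = jωL = j·2.193e+04·0.0326 = 0 + j714.9 Ω
  Z2: Z = R = 1000 Ω
  Z3: Z = jωL = j·2.193e+04·0.0258 = 0 + j565.8 Ω
Step 3 — With the output port shorted to ground, the output series arm Z2 runs from the junction to ground; the shunt arm Z3 also runs from the junction to ground. They appear in parallel: Z3 || Z2 = 242.5 + j428.6 Ω.
Step 4 — Series with input arm Z1: Z_in = Z1 + (Z3 || Z2) = 242.5 + j1143 Ω = 1169∠78.0° Ω.
Step 5 — Power factor: PF = cos(φ) = Re(Z)/|Z| = 242.5/1169 = 0.2074.
Step 6 — Type: Im(Z) = 1143 ⇒ lagging (phase φ = 78.0°).

PF = 0.2074 (lagging, φ = 78.0°)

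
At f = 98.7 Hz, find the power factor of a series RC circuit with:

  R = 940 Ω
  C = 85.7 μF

Step 1 — Angular frequency: ω = 2π·f = 2π·98.7 = 620.2 rad/s.
Step 2 — Component impedances:
  R: Z = R = 940 Ω
  C: Z = 1/(jωC) = -j/(ω·C) = 0 - j18.82 Ω
Step 3 — Series combination: Z_total = R + C = 940 - j18.82 Ω = 940.2∠-1.1° Ω.
Step 4 — Power factor: PF = cos(φ) = Re(Z)/|Z| = 940/940.2 = 0.9998.
Step 5 — Type: Im(Z) = -18.82 ⇒ leading (phase φ = -1.1°).

PF = 0.9998 (leading, φ = -1.1°)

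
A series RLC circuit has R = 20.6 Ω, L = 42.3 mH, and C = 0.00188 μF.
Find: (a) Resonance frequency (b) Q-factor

Step 1 — Resonance condition Im(Z)=0 gives ω₀ = 1/√(LC).
Step 2 — ω₀ = 1/√(0.0423·1.88e-09) = 1.121e+05 rad/s.
Step 3 — f₀ = ω₀/(2π) = 1.785e+04 Hz.
Step 4 — Series Q: Q = ω₀L/R = 1.121e+05·0.0423/20.6 = 230.3.

(a) f₀ = 1.785e+04 Hz  (b) Q = 230.3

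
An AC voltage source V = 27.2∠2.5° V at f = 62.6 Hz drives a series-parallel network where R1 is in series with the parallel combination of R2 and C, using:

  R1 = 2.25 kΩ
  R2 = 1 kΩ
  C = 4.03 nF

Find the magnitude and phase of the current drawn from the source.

Step 1 — Angular frequency: ω = 2π·f = 2π·62.6 = 393.3 rad/s.
Step 2 — Component impedances:
  R1: Z = R = 2250 Ω
  R2: Z = R = 1000 Ω
  C: Z = 1/(jωC) = -j/(ω·C) = 0 - j6.309e+05 Ω
Step 3 — Parallel branch: R2 || C = 1/(1/R2 + 1/C) = 1000 - j1.585 Ω.
Step 4 — Series with R1: Z_total = R1 + (R2 || C) = 3250 - j1.585 Ω = 3250∠-0.0° Ω.
Step 5 — Source phasor: V = 27.2∠2.5° V = 27.17 + j1.186 V.
Step 6 — Ohm's law: I = V / Z_total = (27.17 + j1.186) / (3250 - j1.585) = 0.008361 + j0.0003691 A.
Step 7 — Convert to polar: |I| = 0.008369 A, ∠I = 2.5°.

I = 0.008369∠2.5° A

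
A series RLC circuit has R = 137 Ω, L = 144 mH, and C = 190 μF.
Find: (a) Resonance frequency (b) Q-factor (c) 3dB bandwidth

Step 1 — Resonance: ω₀ = 1/√(LC) = 1/√(0.144·0.00019) = 191.2 rad/s.
Step 2 — f₀ = ω₀/(2π) = 30.43 Hz.
Step 3 — Series Q: Q = ω₀L/R = 191.2·0.144/137 = 0.2009.
Step 4 — Bandwidth: Δω = ω₀/Q = 951.4 rad/s; BW = Δω/(2π) = 151.4 Hz.

(a) f₀ = 30.43 Hz  (b) Q = 0.2009  (c) BW = 151.4 Hz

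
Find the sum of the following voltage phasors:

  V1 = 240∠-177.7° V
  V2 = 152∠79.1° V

Step 1 — Convert each phasor to rectangular form:
  V1 = 240·(cos(-177.7°) + j·sin(-177.7°)) = -239.8 - j9.632 V
  V2 = 152·(cos(79.1°) + j·sin(79.1°)) = 28.74 + j149.3 V
Step 2 — Sum components: V_total = -211.1 + j139.6 V.
Step 3 — Convert to polar: |V_total| = 253.1 V, ∠V_total = 146.5°.

V_total = 253.1∠146.5° V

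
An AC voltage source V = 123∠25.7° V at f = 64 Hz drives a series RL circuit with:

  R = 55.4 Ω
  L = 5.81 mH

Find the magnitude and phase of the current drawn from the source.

Step 1 — Angular frequency: ω = 2π·f = 2π·64 = 402.1 rad/s.
Step 2 — Component impedances:
  R: Z = R = 55.4 Ω
  L: Z = jωL = j·402.1·0.00581 = 0 + j2.336 Ω
Step 3 — Series combination: Z_total = R + L = 55.4 + j2.336 Ω = 55.45∠2.4° Ω.
Step 4 — Source phasor: V = 123∠25.7° V = 110.8 + j53.34 V.
Step 5 — Ohm's law: I = V / Z_total = (110.8 + j53.34) / (55.4 + j2.336) = 2.038 + j0.8769 A.
Step 6 — Convert to polar: |I| = 2.218 A, ∠I = 23.3°.

I = 2.218∠23.3° A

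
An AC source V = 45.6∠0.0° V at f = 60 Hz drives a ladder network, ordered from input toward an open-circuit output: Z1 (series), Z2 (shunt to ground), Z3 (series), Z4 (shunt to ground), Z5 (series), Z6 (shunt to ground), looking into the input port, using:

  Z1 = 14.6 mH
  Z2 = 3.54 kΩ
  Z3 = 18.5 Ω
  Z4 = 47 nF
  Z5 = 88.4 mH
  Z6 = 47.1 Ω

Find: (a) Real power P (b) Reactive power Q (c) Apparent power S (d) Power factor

Step 1 — Angular frequency: ω = 2π·f = 2π·60 = 377 rad/s.
Step 2 — Component impedances:
  Z1: Z = jωL = j·377·0.0146 = 0 + j5.504 Ω
  Z2: Z = R = 3540 Ω
  Z3: Z = R = 18.5 Ω
  Z4: Z = 1/(jωC) = -j/(ω·C) = 0 - j5.644e+04 Ω
  Z5: Z = jωL = j·377·0.0884 = 0 + j33.33 Ω
  Z6: Z = R = 47.1 Ω
Step 3 — Ladder network (open output): work backward from the far end, alternating series and parallel combinations. Z_in = 64.76 + j37.61 Ω = 74.88∠30.1° Ω.
Step 4 — Source phasor: V = 45.6∠0.0° V = 45.6 V.
Step 5 — Current: I = V / Z = 0.5266 - j0.3058 A = 0.6089∠-30.1° A.
Step 6 — Complex power: S = V·I* = 24.01 + j13.94 VA.
Step 7 — Real power: P = Re(S) = 24.01 W.
Step 8 — Reactive power: Q = Im(S) = 13.94 VAR.
Step 9 — Apparent power: |S| = 27.77 VA.
Step 10 — Power factor: PF = P/|S| = 0.8648 (lagging).

(a) P = 24.01 W  (b) Q = 13.94 VAR  (c) S = 27.77 VA  (d) PF = 0.8648 (lagging)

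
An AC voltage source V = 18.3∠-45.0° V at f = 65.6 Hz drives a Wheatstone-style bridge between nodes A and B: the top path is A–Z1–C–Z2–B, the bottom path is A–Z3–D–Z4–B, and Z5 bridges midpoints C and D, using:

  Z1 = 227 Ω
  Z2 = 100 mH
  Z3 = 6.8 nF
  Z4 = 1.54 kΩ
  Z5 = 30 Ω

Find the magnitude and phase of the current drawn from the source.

Step 1 — Angular frequency: ω = 2π·f = 2π·65.6 = 412.2 rad/s.
Step 2 — Component impedances:
  Z1: Z = R = 227 Ω
  Z2: Z = jωL = j·412.2·0.1 = 0 + j41.22 Ω
  Z3: Z = 1/(jωC) = -j/(ω·C) = 0 - j3.568e+05 Ω
  Z4: Z = R = 1540 Ω
  Z5: Z = R = 30 Ω
Step 3 — Bridge requires nodal analysis (the Z5 bridge couples midpoints C and D, so the two paths cannot be reduced to a simple series/parallel combination). Setting node B to ground and injecting 1 A at node A, the 3-node admittance system at A, C, D solves to V_A = Z_AB = 228.1 + j41.04 Ω = 231.7∠10.2° Ω.
Step 4 — Source phasor: V = 18.3∠-45.0° V = 12.94 - j12.94 V.
Step 5 — Ohm's law: I = V / Z_total = (12.94 - j12.94) / (228.1 + j41.04) = 0.04507 - j0.06484 A.
Step 6 — Convert to polar: |I| = 0.07897 A, ∠I = -55.2°.

I = 0.07897∠-55.2° A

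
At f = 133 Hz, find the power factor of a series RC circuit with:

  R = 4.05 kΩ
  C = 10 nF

Step 1 — Angular frequency: ω = 2π·f = 2π·133 = 835.7 rad/s.
Step 2 — Component impedances:
  R: Z = R = 4050 Ω
  C: Z = 1/(jωC) = -j/(ω·C) = 0 - j1.197e+05 Ω
Step 3 — Series combination: Z_total = R + C = 4050 - j1.197e+05 Ω = 1.197e+05∠-88.1° Ω.
Step 4 — Power factor: PF = cos(φ) = Re(Z)/|Z| = 4050/1.197e+05 = 0.03383.
Step 5 — Type: Im(Z) = -1.197e+05 ⇒ leading (phase φ = -88.1°).

PF = 0.03383 (leading, φ = -88.1°)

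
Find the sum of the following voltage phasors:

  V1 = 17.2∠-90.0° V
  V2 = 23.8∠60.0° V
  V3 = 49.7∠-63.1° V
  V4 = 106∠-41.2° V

Step 1 — Convert each phasor to rectangular form:
  V1 = 17.2·(cos(-90.0°) + j·sin(-90.0°)) = 0 - j17.2 V
  V2 = 23.8·(cos(60.0°) + j·sin(60.0°)) = 11.9 + j20.61 V
  V3 = 49.7·(cos(-63.1°) + j·sin(-63.1°)) = 22.49 - j44.32 V
  V4 = 106·(cos(-41.2°) + j·sin(-41.2°)) = 79.76 - j69.82 V
Step 2 — Sum components: V_total = 114.1 - j110.7 V.
Step 3 — Convert to polar: |V_total| = 159 V, ∠V_total = -44.1°.

V_total = 159∠-44.1° V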